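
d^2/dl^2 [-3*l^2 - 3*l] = -6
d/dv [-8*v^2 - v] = -16*v - 1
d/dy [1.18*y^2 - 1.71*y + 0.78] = 2.36*y - 1.71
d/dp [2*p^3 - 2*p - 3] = 6*p^2 - 2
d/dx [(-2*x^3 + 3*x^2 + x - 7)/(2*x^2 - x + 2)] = (-4*x^4 + 4*x^3 - 17*x^2 + 40*x - 5)/(4*x^4 - 4*x^3 + 9*x^2 - 4*x + 4)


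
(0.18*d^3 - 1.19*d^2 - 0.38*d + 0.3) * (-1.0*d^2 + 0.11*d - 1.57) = -0.18*d^5 + 1.2098*d^4 - 0.0335*d^3 + 1.5265*d^2 + 0.6296*d - 0.471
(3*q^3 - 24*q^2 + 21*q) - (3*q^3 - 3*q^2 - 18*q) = -21*q^2 + 39*q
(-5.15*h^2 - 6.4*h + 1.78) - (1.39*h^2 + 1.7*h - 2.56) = -6.54*h^2 - 8.1*h + 4.34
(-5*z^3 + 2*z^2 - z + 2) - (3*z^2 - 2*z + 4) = -5*z^3 - z^2 + z - 2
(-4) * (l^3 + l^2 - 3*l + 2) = -4*l^3 - 4*l^2 + 12*l - 8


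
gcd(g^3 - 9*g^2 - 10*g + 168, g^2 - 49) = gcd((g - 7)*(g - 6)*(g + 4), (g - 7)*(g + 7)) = g - 7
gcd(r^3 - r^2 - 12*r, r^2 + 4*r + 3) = r + 3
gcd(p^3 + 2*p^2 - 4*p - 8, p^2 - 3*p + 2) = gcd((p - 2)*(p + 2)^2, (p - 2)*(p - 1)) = p - 2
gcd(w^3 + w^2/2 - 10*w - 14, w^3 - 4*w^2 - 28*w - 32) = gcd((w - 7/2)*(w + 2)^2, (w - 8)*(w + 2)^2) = w^2 + 4*w + 4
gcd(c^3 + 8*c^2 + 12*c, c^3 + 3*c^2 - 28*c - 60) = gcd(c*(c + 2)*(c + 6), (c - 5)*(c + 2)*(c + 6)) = c^2 + 8*c + 12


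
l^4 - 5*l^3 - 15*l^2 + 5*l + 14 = (l - 7)*(l - 1)*(l + 1)*(l + 2)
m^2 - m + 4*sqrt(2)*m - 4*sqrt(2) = (m - 1)*(m + 4*sqrt(2))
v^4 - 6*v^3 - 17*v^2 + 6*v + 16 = (v - 8)*(v - 1)*(v + 1)*(v + 2)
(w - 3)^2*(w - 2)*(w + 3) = w^4 - 5*w^3 - 3*w^2 + 45*w - 54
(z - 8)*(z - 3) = z^2 - 11*z + 24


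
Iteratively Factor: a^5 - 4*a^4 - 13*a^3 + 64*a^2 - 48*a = (a + 4)*(a^4 - 8*a^3 + 19*a^2 - 12*a) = a*(a + 4)*(a^3 - 8*a^2 + 19*a - 12) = a*(a - 4)*(a + 4)*(a^2 - 4*a + 3) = a*(a - 4)*(a - 1)*(a + 4)*(a - 3)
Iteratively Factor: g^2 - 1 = (g + 1)*(g - 1)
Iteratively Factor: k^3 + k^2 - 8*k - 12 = (k + 2)*(k^2 - k - 6) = (k + 2)^2*(k - 3)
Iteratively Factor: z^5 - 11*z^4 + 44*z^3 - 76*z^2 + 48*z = (z)*(z^4 - 11*z^3 + 44*z^2 - 76*z + 48) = z*(z - 2)*(z^3 - 9*z^2 + 26*z - 24) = z*(z - 2)^2*(z^2 - 7*z + 12) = z*(z - 4)*(z - 2)^2*(z - 3)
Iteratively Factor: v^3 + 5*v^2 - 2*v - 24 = (v - 2)*(v^2 + 7*v + 12) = (v - 2)*(v + 4)*(v + 3)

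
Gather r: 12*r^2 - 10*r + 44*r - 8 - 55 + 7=12*r^2 + 34*r - 56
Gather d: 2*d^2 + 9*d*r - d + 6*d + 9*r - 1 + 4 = 2*d^2 + d*(9*r + 5) + 9*r + 3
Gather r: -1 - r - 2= -r - 3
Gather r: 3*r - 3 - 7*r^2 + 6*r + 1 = -7*r^2 + 9*r - 2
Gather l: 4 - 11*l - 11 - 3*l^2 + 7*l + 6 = -3*l^2 - 4*l - 1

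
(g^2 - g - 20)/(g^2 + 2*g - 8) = (g - 5)/(g - 2)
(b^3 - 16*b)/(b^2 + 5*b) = (b^2 - 16)/(b + 5)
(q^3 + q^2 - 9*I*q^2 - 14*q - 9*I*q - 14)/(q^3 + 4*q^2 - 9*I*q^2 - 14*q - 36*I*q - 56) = (q + 1)/(q + 4)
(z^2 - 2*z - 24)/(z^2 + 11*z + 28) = (z - 6)/(z + 7)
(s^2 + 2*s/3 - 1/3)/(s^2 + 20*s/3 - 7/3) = (s + 1)/(s + 7)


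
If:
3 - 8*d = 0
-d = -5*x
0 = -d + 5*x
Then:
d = 3/8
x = 3/40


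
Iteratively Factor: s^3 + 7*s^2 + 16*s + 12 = (s + 2)*(s^2 + 5*s + 6) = (s + 2)*(s + 3)*(s + 2)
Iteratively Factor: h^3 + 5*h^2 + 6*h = (h)*(h^2 + 5*h + 6) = h*(h + 3)*(h + 2)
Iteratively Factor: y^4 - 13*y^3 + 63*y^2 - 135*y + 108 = (y - 3)*(y^3 - 10*y^2 + 33*y - 36) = (y - 4)*(y - 3)*(y^2 - 6*y + 9) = (y - 4)*(y - 3)^2*(y - 3)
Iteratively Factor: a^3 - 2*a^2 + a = (a - 1)*(a^2 - a) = a*(a - 1)*(a - 1)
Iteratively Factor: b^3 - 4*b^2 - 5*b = (b)*(b^2 - 4*b - 5) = b*(b + 1)*(b - 5)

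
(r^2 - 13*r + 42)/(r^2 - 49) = (r - 6)/(r + 7)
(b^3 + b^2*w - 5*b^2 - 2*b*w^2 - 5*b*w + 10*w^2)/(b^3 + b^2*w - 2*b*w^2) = (b - 5)/b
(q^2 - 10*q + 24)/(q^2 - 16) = (q - 6)/(q + 4)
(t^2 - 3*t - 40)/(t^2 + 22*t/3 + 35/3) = 3*(t - 8)/(3*t + 7)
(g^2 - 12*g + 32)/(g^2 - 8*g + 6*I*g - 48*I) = (g - 4)/(g + 6*I)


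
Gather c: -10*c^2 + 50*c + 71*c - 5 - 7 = -10*c^2 + 121*c - 12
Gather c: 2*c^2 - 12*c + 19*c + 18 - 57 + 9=2*c^2 + 7*c - 30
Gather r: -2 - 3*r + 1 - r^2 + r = -r^2 - 2*r - 1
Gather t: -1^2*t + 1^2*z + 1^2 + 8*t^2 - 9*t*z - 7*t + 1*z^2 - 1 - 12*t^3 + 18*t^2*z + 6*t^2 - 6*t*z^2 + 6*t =-12*t^3 + t^2*(18*z + 14) + t*(-6*z^2 - 9*z - 2) + z^2 + z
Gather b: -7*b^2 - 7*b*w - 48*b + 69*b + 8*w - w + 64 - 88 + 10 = -7*b^2 + b*(21 - 7*w) + 7*w - 14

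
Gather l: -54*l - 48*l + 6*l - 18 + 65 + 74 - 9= 112 - 96*l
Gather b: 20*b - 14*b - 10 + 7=6*b - 3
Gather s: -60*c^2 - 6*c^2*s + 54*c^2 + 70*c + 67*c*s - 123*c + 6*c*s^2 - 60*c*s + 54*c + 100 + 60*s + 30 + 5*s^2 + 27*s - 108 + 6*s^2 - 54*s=-6*c^2 + c + s^2*(6*c + 11) + s*(-6*c^2 + 7*c + 33) + 22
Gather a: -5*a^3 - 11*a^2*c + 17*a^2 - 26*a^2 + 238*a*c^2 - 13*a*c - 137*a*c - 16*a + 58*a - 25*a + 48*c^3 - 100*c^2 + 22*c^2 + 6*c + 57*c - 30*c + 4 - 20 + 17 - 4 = -5*a^3 + a^2*(-11*c - 9) + a*(238*c^2 - 150*c + 17) + 48*c^3 - 78*c^2 + 33*c - 3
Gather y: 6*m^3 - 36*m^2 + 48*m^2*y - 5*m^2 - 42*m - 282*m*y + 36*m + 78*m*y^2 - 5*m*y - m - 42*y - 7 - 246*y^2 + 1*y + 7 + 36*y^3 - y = 6*m^3 - 41*m^2 - 7*m + 36*y^3 + y^2*(78*m - 246) + y*(48*m^2 - 287*m - 42)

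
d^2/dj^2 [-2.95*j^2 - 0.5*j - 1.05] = -5.90000000000000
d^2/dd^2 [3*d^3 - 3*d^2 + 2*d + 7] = 18*d - 6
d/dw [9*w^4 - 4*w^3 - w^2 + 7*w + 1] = 36*w^3 - 12*w^2 - 2*w + 7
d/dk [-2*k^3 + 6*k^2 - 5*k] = -6*k^2 + 12*k - 5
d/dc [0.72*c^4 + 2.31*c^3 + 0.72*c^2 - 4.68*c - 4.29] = 2.88*c^3 + 6.93*c^2 + 1.44*c - 4.68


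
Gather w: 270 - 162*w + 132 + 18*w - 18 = 384 - 144*w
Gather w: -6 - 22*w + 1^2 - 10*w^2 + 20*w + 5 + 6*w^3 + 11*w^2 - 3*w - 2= 6*w^3 + w^2 - 5*w - 2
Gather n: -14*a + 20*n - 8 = -14*a + 20*n - 8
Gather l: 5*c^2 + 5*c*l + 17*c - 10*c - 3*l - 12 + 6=5*c^2 + 7*c + l*(5*c - 3) - 6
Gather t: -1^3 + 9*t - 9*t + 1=0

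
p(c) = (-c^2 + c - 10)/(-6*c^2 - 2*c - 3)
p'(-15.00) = 0.00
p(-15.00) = 0.19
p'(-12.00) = 0.00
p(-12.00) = 0.20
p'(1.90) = -0.26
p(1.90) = 0.41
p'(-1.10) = 1.73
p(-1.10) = 1.53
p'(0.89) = -1.30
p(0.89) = 1.04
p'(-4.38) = 0.05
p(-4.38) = 0.31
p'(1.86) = -0.27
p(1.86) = 0.42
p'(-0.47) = 2.82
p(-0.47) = 3.16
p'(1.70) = -0.34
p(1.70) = 0.47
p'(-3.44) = 0.10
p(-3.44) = 0.38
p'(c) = (1 - 2*c)/(-6*c^2 - 2*c - 3) + (12*c + 2)*(-c^2 + c - 10)/(-6*c^2 - 2*c - 3)^2 = (8*c^2 - 114*c - 23)/(36*c^4 + 24*c^3 + 40*c^2 + 12*c + 9)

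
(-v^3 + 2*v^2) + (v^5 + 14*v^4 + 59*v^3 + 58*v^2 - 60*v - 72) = v^5 + 14*v^4 + 58*v^3 + 60*v^2 - 60*v - 72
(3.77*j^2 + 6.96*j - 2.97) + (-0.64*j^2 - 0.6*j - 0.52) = 3.13*j^2 + 6.36*j - 3.49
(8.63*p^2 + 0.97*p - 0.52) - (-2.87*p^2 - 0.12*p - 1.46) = 11.5*p^2 + 1.09*p + 0.94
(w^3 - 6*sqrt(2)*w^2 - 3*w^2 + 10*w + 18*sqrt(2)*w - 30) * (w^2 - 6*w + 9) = w^5 - 9*w^4 - 6*sqrt(2)*w^4 + 37*w^3 + 54*sqrt(2)*w^3 - 162*sqrt(2)*w^2 - 117*w^2 + 162*sqrt(2)*w + 270*w - 270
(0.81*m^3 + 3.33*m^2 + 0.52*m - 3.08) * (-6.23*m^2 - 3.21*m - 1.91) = -5.0463*m^5 - 23.346*m^4 - 15.476*m^3 + 11.1589*m^2 + 8.8936*m + 5.8828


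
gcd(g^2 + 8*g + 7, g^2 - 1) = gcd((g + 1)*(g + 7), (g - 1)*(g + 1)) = g + 1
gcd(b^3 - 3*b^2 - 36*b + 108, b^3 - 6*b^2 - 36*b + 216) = b^2 - 36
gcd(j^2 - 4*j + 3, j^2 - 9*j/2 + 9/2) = j - 3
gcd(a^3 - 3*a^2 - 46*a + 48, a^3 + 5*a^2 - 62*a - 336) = a^2 - 2*a - 48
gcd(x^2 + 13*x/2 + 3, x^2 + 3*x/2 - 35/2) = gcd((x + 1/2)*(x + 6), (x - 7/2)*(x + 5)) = 1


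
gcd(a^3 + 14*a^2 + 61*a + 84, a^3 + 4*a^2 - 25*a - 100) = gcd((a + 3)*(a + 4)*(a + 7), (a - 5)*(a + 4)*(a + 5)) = a + 4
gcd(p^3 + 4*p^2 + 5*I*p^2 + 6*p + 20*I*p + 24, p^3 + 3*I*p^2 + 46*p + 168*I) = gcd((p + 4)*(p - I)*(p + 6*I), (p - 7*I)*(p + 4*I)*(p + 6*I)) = p + 6*I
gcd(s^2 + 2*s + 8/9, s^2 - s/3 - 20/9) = s + 4/3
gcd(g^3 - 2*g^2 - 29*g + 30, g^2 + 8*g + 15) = g + 5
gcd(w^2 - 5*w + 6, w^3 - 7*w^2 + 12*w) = w - 3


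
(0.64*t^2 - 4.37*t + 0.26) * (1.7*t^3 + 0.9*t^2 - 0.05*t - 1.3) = 1.088*t^5 - 6.853*t^4 - 3.523*t^3 - 0.3795*t^2 + 5.668*t - 0.338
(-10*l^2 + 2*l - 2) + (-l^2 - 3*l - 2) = -11*l^2 - l - 4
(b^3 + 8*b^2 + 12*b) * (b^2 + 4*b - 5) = b^5 + 12*b^4 + 39*b^3 + 8*b^2 - 60*b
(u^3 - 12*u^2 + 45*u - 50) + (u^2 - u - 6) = u^3 - 11*u^2 + 44*u - 56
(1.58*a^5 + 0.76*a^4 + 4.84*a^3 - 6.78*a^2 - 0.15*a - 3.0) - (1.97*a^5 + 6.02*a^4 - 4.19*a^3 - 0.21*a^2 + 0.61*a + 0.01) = -0.39*a^5 - 5.26*a^4 + 9.03*a^3 - 6.57*a^2 - 0.76*a - 3.01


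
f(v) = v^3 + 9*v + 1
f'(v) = 3*v^2 + 9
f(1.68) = 20.86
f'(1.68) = 17.47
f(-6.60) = -345.90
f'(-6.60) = 139.68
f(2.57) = 41.10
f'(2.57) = 28.81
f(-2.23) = -30.16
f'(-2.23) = 23.92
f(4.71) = 147.88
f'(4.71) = 75.55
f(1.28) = 14.62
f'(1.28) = 13.92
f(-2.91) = -49.83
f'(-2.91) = 34.40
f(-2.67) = -42.06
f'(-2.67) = 30.39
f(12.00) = 1837.00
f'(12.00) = 441.00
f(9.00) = 811.00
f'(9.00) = 252.00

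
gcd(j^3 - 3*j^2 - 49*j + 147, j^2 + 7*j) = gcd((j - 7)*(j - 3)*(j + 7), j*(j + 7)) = j + 7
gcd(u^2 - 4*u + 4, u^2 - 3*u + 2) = u - 2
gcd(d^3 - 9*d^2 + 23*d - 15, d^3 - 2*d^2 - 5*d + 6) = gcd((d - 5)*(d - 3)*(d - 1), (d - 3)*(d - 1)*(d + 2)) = d^2 - 4*d + 3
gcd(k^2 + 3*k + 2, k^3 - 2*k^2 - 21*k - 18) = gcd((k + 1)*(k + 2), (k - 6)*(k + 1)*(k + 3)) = k + 1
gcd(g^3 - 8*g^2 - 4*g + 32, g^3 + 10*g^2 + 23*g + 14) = g + 2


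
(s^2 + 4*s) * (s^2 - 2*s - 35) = s^4 + 2*s^3 - 43*s^2 - 140*s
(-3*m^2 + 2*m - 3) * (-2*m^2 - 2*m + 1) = 6*m^4 + 2*m^3 - m^2 + 8*m - 3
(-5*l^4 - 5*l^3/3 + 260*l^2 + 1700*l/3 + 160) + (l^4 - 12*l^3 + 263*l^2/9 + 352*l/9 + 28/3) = -4*l^4 - 41*l^3/3 + 2603*l^2/9 + 5452*l/9 + 508/3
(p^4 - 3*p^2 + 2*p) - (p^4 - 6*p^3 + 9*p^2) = 6*p^3 - 12*p^2 + 2*p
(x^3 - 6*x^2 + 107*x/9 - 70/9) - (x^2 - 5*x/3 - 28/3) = x^3 - 7*x^2 + 122*x/9 + 14/9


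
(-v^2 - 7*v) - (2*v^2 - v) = -3*v^2 - 6*v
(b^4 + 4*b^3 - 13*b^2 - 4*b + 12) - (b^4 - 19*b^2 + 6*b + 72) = 4*b^3 + 6*b^2 - 10*b - 60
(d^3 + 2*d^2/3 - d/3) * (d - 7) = d^4 - 19*d^3/3 - 5*d^2 + 7*d/3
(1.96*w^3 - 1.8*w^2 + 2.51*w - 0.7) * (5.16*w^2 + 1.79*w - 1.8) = 10.1136*w^5 - 5.7796*w^4 + 6.2016*w^3 + 4.1209*w^2 - 5.771*w + 1.26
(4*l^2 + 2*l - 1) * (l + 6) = 4*l^3 + 26*l^2 + 11*l - 6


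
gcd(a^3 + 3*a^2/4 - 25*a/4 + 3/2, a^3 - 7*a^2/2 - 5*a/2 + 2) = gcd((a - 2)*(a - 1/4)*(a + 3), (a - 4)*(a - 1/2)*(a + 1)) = 1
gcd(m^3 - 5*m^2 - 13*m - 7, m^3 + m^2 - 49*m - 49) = m^2 - 6*m - 7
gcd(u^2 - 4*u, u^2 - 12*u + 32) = u - 4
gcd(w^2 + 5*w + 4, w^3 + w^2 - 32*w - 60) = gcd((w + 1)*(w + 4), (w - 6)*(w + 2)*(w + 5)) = 1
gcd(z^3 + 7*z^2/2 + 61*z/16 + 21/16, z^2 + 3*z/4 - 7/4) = z + 7/4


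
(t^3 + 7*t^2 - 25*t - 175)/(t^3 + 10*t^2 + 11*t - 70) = (t - 5)/(t - 2)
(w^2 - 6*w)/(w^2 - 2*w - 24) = w/(w + 4)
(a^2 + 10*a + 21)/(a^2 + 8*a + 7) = (a + 3)/(a + 1)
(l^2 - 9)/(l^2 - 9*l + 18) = (l + 3)/(l - 6)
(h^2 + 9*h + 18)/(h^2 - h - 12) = (h + 6)/(h - 4)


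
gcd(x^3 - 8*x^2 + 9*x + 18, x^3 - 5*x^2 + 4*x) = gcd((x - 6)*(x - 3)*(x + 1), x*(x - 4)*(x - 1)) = 1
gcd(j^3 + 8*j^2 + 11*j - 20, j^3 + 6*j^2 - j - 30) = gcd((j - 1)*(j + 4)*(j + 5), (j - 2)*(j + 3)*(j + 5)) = j + 5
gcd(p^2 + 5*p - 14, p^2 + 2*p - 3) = 1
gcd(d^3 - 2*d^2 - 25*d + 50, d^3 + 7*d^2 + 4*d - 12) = 1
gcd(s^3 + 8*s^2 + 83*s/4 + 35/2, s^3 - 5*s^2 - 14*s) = s + 2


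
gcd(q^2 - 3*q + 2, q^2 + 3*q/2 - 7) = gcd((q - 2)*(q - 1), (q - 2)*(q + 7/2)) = q - 2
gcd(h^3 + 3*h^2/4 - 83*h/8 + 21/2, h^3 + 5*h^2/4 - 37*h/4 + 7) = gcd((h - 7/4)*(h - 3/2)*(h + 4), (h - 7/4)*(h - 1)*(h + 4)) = h^2 + 9*h/4 - 7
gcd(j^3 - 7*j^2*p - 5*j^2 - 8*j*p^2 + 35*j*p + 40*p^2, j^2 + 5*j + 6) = 1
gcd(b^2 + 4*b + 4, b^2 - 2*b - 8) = b + 2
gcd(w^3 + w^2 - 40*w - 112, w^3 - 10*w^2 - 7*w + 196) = w^2 - 3*w - 28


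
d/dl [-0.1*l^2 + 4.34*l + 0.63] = 4.34 - 0.2*l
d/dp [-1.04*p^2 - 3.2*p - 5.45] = -2.08*p - 3.2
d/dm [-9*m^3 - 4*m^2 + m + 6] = -27*m^2 - 8*m + 1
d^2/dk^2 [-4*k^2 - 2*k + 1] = -8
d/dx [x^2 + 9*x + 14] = 2*x + 9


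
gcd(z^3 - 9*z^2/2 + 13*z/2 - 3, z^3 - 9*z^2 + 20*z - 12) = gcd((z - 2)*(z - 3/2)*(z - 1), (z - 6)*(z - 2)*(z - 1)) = z^2 - 3*z + 2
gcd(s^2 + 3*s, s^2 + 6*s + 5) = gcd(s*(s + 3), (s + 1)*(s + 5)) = 1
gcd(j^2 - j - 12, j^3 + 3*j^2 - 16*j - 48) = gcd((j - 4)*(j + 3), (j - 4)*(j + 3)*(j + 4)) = j^2 - j - 12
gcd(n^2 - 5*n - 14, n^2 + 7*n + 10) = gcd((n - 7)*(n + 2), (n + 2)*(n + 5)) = n + 2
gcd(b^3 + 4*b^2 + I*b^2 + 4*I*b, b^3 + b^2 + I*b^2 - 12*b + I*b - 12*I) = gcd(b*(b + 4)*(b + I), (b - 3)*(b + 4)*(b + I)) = b^2 + b*(4 + I) + 4*I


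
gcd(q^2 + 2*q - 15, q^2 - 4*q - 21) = 1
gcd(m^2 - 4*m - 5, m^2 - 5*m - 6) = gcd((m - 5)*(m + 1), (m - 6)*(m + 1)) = m + 1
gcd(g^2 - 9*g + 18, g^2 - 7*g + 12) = g - 3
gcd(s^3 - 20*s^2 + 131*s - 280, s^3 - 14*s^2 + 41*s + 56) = s^2 - 15*s + 56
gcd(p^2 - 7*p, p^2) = p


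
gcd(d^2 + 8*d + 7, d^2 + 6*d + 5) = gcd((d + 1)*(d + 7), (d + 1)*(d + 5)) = d + 1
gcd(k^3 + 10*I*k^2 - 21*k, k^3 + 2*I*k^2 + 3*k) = k^2 + 3*I*k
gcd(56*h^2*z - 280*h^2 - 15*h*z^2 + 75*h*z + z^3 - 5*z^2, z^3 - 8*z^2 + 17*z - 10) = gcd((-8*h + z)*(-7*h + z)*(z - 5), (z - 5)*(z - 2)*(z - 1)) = z - 5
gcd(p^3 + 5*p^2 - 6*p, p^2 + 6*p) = p^2 + 6*p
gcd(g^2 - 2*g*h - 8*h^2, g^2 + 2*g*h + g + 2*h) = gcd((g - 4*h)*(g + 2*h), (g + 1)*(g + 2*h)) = g + 2*h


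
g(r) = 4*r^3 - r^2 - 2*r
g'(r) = 12*r^2 - 2*r - 2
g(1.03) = 1.25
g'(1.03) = 8.67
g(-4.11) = -286.38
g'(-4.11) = 208.93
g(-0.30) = 0.40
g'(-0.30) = -0.32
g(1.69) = 13.07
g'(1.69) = 28.89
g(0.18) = -0.37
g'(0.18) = -1.97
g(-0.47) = 0.30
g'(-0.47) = 1.59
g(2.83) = 76.99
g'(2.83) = 88.45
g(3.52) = 155.03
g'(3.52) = 139.64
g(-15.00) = -13695.00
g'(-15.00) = 2728.00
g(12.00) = 6744.00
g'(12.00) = 1702.00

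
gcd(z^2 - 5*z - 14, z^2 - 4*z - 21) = z - 7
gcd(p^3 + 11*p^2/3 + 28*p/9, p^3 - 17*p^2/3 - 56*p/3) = p^2 + 7*p/3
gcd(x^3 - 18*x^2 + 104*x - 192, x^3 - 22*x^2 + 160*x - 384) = x^2 - 14*x + 48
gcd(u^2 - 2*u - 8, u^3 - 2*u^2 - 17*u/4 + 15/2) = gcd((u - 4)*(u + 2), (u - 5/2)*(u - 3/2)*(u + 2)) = u + 2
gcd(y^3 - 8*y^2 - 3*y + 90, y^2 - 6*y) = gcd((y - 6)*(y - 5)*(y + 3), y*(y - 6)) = y - 6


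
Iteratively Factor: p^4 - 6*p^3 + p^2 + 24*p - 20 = (p - 5)*(p^3 - p^2 - 4*p + 4) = (p - 5)*(p + 2)*(p^2 - 3*p + 2) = (p - 5)*(p - 1)*(p + 2)*(p - 2)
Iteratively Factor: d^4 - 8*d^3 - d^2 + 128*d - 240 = (d - 5)*(d^3 - 3*d^2 - 16*d + 48) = (d - 5)*(d + 4)*(d^2 - 7*d + 12) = (d - 5)*(d - 3)*(d + 4)*(d - 4)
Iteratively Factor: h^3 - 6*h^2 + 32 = (h - 4)*(h^2 - 2*h - 8) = (h - 4)^2*(h + 2)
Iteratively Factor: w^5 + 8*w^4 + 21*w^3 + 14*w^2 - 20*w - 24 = (w + 3)*(w^4 + 5*w^3 + 6*w^2 - 4*w - 8) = (w + 2)*(w + 3)*(w^3 + 3*w^2 - 4) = (w + 2)^2*(w + 3)*(w^2 + w - 2) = (w + 2)^3*(w + 3)*(w - 1)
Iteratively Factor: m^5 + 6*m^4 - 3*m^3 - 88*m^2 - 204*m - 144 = (m - 4)*(m^4 + 10*m^3 + 37*m^2 + 60*m + 36) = (m - 4)*(m + 3)*(m^3 + 7*m^2 + 16*m + 12) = (m - 4)*(m + 2)*(m + 3)*(m^2 + 5*m + 6) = (m - 4)*(m + 2)*(m + 3)^2*(m + 2)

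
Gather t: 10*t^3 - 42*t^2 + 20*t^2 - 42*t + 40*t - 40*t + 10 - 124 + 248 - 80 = 10*t^3 - 22*t^2 - 42*t + 54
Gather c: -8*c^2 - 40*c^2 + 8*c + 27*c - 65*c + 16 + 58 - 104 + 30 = -48*c^2 - 30*c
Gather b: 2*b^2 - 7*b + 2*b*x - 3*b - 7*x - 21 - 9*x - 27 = 2*b^2 + b*(2*x - 10) - 16*x - 48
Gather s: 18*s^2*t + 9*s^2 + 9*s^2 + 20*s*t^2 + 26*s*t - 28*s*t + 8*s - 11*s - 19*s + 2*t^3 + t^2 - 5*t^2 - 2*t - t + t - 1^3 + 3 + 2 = s^2*(18*t + 18) + s*(20*t^2 - 2*t - 22) + 2*t^3 - 4*t^2 - 2*t + 4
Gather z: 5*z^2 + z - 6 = 5*z^2 + z - 6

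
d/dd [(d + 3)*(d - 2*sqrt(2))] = 2*d - 2*sqrt(2) + 3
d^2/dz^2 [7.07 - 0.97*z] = 0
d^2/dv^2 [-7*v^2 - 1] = -14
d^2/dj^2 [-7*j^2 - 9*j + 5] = -14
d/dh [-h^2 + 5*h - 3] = 5 - 2*h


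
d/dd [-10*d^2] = -20*d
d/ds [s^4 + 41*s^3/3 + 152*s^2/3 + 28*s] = 4*s^3 + 41*s^2 + 304*s/3 + 28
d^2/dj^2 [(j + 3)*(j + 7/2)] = 2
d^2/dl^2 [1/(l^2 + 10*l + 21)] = 2*(-l^2 - 10*l + 4*(l + 5)^2 - 21)/(l^2 + 10*l + 21)^3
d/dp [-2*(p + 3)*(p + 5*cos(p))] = -2*p + 2*(p + 3)*(5*sin(p) - 1) - 10*cos(p)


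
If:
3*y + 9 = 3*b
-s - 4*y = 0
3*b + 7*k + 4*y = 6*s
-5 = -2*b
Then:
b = 5/2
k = 13/14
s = 2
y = -1/2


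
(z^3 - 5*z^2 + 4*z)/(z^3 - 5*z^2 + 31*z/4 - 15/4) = 4*z*(z - 4)/(4*z^2 - 16*z + 15)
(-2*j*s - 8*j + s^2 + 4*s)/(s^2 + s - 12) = (-2*j + s)/(s - 3)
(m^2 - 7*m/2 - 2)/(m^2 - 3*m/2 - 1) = (m - 4)/(m - 2)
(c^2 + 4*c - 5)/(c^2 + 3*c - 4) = (c + 5)/(c + 4)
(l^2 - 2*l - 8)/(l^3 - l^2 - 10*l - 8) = 1/(l + 1)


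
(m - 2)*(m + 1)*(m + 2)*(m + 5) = m^4 + 6*m^3 + m^2 - 24*m - 20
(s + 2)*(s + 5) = s^2 + 7*s + 10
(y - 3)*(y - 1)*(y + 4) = y^3 - 13*y + 12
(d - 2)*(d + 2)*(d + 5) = d^3 + 5*d^2 - 4*d - 20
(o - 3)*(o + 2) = o^2 - o - 6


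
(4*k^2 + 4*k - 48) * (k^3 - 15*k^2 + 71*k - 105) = 4*k^5 - 56*k^4 + 176*k^3 + 584*k^2 - 3828*k + 5040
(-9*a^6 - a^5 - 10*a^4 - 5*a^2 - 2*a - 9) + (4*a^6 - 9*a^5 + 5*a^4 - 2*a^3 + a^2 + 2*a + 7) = -5*a^6 - 10*a^5 - 5*a^4 - 2*a^3 - 4*a^2 - 2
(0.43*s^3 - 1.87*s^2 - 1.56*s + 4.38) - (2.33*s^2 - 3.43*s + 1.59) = 0.43*s^3 - 4.2*s^2 + 1.87*s + 2.79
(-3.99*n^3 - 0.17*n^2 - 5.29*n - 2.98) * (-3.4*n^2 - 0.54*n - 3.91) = 13.566*n^5 + 2.7326*n^4 + 33.6787*n^3 + 13.6533*n^2 + 22.2931*n + 11.6518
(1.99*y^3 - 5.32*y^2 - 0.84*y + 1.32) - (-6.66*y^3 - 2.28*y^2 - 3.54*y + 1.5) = 8.65*y^3 - 3.04*y^2 + 2.7*y - 0.18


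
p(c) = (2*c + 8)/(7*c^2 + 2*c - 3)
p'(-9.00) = 0.00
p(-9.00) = -0.02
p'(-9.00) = 0.00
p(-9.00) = -0.02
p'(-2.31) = 0.18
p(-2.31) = 0.11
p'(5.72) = -0.02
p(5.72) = 0.08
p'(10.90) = -0.00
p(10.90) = 0.04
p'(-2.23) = 0.21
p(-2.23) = 0.13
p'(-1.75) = 0.59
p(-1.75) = 0.30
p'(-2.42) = 0.15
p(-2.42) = 0.10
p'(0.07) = -3.75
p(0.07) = -2.88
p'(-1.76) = 0.57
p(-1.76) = 0.30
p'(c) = (-14*c - 2)*(2*c + 8)/(7*c^2 + 2*c - 3)^2 + 2/(7*c^2 + 2*c - 3) = 2*(7*c^2 + 2*c - 2*(c + 4)*(7*c + 1) - 3)/(7*c^2 + 2*c - 3)^2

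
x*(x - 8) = x^2 - 8*x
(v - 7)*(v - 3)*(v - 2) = v^3 - 12*v^2 + 41*v - 42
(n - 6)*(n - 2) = n^2 - 8*n + 12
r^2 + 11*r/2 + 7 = (r + 2)*(r + 7/2)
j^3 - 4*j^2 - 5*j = j*(j - 5)*(j + 1)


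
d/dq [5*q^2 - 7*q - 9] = 10*q - 7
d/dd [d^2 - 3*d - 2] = 2*d - 3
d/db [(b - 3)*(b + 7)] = 2*b + 4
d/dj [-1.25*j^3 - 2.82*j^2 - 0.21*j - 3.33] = -3.75*j^2 - 5.64*j - 0.21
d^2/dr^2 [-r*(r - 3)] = -2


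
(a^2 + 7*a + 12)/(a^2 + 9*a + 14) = (a^2 + 7*a + 12)/(a^2 + 9*a + 14)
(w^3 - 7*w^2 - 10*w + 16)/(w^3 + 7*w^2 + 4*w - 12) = (w - 8)/(w + 6)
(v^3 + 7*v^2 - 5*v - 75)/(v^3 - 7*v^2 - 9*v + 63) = (v^2 + 10*v + 25)/(v^2 - 4*v - 21)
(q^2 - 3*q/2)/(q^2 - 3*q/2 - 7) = q*(3 - 2*q)/(-2*q^2 + 3*q + 14)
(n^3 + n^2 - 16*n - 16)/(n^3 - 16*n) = (n + 1)/n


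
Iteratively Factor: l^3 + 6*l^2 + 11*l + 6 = (l + 1)*(l^2 + 5*l + 6) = (l + 1)*(l + 2)*(l + 3)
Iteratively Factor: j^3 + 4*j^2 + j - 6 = (j + 3)*(j^2 + j - 2) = (j - 1)*(j + 3)*(j + 2)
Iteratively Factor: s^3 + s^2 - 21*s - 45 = (s + 3)*(s^2 - 2*s - 15) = (s - 5)*(s + 3)*(s + 3)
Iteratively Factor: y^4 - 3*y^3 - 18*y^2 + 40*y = (y - 2)*(y^3 - y^2 - 20*y) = y*(y - 2)*(y^2 - y - 20) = y*(y - 2)*(y + 4)*(y - 5)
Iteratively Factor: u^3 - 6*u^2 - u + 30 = (u - 3)*(u^2 - 3*u - 10) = (u - 5)*(u - 3)*(u + 2)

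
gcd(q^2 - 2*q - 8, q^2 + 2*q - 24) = q - 4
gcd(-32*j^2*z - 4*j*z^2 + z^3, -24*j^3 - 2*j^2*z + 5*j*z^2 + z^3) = 4*j + z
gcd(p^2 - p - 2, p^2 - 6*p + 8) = p - 2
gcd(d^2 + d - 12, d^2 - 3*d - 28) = d + 4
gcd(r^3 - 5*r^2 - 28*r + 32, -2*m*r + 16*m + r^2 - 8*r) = r - 8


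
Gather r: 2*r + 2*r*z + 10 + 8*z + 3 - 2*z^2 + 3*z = r*(2*z + 2) - 2*z^2 + 11*z + 13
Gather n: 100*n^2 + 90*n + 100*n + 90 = 100*n^2 + 190*n + 90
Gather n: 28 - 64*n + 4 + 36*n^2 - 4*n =36*n^2 - 68*n + 32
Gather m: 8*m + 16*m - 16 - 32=24*m - 48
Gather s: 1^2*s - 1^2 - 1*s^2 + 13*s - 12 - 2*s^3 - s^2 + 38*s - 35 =-2*s^3 - 2*s^2 + 52*s - 48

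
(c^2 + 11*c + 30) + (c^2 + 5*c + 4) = 2*c^2 + 16*c + 34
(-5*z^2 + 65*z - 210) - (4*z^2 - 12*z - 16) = -9*z^2 + 77*z - 194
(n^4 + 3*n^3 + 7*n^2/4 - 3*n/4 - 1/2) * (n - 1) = n^5 + 2*n^4 - 5*n^3/4 - 5*n^2/2 + n/4 + 1/2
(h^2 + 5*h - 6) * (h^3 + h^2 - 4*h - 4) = h^5 + 6*h^4 - 5*h^3 - 30*h^2 + 4*h + 24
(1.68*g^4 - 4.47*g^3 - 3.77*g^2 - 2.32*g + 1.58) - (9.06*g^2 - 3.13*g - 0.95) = 1.68*g^4 - 4.47*g^3 - 12.83*g^2 + 0.81*g + 2.53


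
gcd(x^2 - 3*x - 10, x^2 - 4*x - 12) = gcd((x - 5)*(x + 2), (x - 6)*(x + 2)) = x + 2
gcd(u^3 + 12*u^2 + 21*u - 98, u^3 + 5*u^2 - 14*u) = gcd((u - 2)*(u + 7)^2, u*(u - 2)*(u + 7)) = u^2 + 5*u - 14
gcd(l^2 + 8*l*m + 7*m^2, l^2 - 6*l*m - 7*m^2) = l + m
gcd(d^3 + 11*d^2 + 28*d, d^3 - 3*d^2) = d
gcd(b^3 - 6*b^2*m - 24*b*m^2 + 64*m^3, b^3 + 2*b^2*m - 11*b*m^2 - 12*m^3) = b + 4*m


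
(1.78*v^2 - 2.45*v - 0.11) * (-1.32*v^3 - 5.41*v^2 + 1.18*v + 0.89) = -2.3496*v^5 - 6.3958*v^4 + 15.5001*v^3 - 0.7117*v^2 - 2.3103*v - 0.0979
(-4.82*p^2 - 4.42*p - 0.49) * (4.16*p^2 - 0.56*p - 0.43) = -20.0512*p^4 - 15.688*p^3 + 2.5094*p^2 + 2.175*p + 0.2107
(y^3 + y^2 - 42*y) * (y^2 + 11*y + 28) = y^5 + 12*y^4 - 3*y^3 - 434*y^2 - 1176*y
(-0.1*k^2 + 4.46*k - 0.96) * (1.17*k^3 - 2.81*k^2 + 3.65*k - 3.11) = -0.117*k^5 + 5.4992*k^4 - 14.0208*k^3 + 19.2876*k^2 - 17.3746*k + 2.9856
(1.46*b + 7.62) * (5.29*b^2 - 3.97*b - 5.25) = 7.7234*b^3 + 34.5136*b^2 - 37.9164*b - 40.005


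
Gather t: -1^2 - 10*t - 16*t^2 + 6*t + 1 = -16*t^2 - 4*t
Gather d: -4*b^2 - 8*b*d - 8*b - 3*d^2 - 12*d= -4*b^2 - 8*b - 3*d^2 + d*(-8*b - 12)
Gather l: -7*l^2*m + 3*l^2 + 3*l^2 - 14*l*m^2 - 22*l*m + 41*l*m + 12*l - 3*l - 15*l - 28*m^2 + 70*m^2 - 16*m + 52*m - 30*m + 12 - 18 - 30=l^2*(6 - 7*m) + l*(-14*m^2 + 19*m - 6) + 42*m^2 + 6*m - 36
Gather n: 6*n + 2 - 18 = 6*n - 16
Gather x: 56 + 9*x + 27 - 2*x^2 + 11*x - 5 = -2*x^2 + 20*x + 78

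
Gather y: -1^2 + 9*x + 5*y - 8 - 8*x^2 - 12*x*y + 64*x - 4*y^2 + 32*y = -8*x^2 + 73*x - 4*y^2 + y*(37 - 12*x) - 9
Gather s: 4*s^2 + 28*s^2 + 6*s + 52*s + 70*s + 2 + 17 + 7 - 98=32*s^2 + 128*s - 72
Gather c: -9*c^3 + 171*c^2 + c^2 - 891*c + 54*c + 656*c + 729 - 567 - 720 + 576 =-9*c^3 + 172*c^2 - 181*c + 18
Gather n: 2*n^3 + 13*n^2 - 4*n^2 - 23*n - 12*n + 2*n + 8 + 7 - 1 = 2*n^3 + 9*n^2 - 33*n + 14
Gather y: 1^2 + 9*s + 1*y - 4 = 9*s + y - 3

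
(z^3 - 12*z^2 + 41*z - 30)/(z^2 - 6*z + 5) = z - 6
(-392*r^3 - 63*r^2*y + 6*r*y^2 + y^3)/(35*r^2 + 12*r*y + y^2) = (-56*r^2 - r*y + y^2)/(5*r + y)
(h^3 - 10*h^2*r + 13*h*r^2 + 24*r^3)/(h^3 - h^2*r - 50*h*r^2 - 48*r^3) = (h - 3*r)/(h + 6*r)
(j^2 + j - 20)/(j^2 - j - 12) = (j + 5)/(j + 3)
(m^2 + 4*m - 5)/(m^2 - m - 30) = (m - 1)/(m - 6)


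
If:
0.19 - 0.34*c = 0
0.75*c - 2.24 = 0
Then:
No Solution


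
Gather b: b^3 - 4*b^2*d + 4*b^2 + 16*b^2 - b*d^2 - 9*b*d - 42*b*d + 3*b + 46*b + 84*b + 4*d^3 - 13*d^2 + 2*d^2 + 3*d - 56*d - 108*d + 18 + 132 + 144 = b^3 + b^2*(20 - 4*d) + b*(-d^2 - 51*d + 133) + 4*d^3 - 11*d^2 - 161*d + 294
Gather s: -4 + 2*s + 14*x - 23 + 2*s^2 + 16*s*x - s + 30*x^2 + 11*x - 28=2*s^2 + s*(16*x + 1) + 30*x^2 + 25*x - 55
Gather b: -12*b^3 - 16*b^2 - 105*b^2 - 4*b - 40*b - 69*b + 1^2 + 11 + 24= -12*b^3 - 121*b^2 - 113*b + 36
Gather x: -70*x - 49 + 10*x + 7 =-60*x - 42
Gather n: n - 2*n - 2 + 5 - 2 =1 - n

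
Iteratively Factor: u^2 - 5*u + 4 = (u - 1)*(u - 4)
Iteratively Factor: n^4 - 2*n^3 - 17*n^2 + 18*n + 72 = (n - 4)*(n^3 + 2*n^2 - 9*n - 18) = (n - 4)*(n + 2)*(n^2 - 9) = (n - 4)*(n + 2)*(n + 3)*(n - 3)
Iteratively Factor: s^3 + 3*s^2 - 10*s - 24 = (s + 4)*(s^2 - s - 6) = (s + 2)*(s + 4)*(s - 3)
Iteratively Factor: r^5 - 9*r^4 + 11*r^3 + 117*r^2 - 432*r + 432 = (r - 4)*(r^4 - 5*r^3 - 9*r^2 + 81*r - 108) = (r - 4)*(r + 4)*(r^3 - 9*r^2 + 27*r - 27) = (r - 4)*(r - 3)*(r + 4)*(r^2 - 6*r + 9) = (r - 4)*(r - 3)^2*(r + 4)*(r - 3)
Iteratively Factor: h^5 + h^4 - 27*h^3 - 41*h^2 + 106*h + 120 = (h - 2)*(h^4 + 3*h^3 - 21*h^2 - 83*h - 60) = (h - 2)*(h + 3)*(h^3 - 21*h - 20) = (h - 2)*(h + 3)*(h + 4)*(h^2 - 4*h - 5) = (h - 5)*(h - 2)*(h + 3)*(h + 4)*(h + 1)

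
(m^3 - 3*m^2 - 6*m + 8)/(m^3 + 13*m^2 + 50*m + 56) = (m^2 - 5*m + 4)/(m^2 + 11*m + 28)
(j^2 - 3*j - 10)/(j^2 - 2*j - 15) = (j + 2)/(j + 3)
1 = 1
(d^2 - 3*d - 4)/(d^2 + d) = (d - 4)/d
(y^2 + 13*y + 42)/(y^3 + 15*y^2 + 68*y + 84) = 1/(y + 2)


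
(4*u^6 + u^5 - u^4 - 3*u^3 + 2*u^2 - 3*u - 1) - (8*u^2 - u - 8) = 4*u^6 + u^5 - u^4 - 3*u^3 - 6*u^2 - 2*u + 7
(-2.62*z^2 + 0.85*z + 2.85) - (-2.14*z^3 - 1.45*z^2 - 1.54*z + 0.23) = 2.14*z^3 - 1.17*z^2 + 2.39*z + 2.62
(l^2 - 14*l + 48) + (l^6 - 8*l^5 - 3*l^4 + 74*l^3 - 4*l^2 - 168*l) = l^6 - 8*l^5 - 3*l^4 + 74*l^3 - 3*l^2 - 182*l + 48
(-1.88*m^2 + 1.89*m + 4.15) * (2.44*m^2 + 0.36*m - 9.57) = -4.5872*m^4 + 3.9348*m^3 + 28.798*m^2 - 16.5933*m - 39.7155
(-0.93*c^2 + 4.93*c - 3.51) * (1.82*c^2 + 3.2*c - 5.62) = -1.6926*c^4 + 5.9966*c^3 + 14.6144*c^2 - 38.9386*c + 19.7262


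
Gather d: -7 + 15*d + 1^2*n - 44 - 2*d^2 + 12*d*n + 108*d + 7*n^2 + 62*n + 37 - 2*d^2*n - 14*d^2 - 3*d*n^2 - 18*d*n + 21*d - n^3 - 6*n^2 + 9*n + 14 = d^2*(-2*n - 16) + d*(-3*n^2 - 6*n + 144) - n^3 + n^2 + 72*n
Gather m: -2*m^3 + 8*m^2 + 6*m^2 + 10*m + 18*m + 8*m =-2*m^3 + 14*m^2 + 36*m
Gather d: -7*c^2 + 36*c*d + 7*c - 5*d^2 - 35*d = -7*c^2 + 7*c - 5*d^2 + d*(36*c - 35)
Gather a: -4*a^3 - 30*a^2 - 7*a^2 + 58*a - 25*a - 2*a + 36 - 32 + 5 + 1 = -4*a^3 - 37*a^2 + 31*a + 10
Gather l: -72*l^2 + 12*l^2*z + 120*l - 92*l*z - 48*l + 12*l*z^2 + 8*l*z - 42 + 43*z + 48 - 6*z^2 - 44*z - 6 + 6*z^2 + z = l^2*(12*z - 72) + l*(12*z^2 - 84*z + 72)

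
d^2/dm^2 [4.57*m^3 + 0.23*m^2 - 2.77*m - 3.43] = 27.42*m + 0.46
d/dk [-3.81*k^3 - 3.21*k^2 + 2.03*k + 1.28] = -11.43*k^2 - 6.42*k + 2.03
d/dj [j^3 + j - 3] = 3*j^2 + 1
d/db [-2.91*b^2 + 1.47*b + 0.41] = 1.47 - 5.82*b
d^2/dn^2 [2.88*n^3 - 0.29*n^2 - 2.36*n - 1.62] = 17.28*n - 0.58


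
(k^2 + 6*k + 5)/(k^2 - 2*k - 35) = (k + 1)/(k - 7)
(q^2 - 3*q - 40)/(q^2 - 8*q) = (q + 5)/q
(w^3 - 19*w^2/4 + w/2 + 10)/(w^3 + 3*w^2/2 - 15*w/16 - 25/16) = 4*(w^2 - 6*w + 8)/(4*w^2 + w - 5)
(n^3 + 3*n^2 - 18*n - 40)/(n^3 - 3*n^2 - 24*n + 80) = (n + 2)/(n - 4)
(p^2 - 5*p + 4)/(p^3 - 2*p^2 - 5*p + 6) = (p - 4)/(p^2 - p - 6)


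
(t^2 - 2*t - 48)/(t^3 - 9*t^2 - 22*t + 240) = (t + 6)/(t^2 - t - 30)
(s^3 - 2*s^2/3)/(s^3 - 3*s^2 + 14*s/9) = 3*s/(3*s - 7)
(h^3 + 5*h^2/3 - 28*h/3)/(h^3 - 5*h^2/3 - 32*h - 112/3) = h*(3*h - 7)/(3*h^2 - 17*h - 28)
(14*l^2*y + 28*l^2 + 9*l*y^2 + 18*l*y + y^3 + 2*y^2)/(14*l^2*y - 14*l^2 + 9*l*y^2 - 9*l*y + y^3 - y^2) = (y + 2)/(y - 1)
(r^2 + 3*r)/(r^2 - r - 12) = r/(r - 4)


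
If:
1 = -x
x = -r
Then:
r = 1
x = -1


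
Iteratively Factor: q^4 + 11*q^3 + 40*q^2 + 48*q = (q)*(q^3 + 11*q^2 + 40*q + 48) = q*(q + 4)*(q^2 + 7*q + 12) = q*(q + 4)^2*(q + 3)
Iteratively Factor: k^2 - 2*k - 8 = (k + 2)*(k - 4)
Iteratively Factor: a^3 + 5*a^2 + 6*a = (a + 2)*(a^2 + 3*a) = a*(a + 2)*(a + 3)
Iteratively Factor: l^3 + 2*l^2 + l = (l + 1)*(l^2 + l) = l*(l + 1)*(l + 1)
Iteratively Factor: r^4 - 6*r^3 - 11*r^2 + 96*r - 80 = (r - 4)*(r^3 - 2*r^2 - 19*r + 20) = (r - 4)*(r - 1)*(r^2 - r - 20) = (r - 5)*(r - 4)*(r - 1)*(r + 4)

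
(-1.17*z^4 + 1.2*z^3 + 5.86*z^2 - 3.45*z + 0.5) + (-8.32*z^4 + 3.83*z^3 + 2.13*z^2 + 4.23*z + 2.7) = -9.49*z^4 + 5.03*z^3 + 7.99*z^2 + 0.78*z + 3.2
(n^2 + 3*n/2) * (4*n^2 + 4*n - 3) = 4*n^4 + 10*n^3 + 3*n^2 - 9*n/2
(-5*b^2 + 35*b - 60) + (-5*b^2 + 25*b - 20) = -10*b^2 + 60*b - 80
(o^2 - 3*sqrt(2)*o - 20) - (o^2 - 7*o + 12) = -3*sqrt(2)*o + 7*o - 32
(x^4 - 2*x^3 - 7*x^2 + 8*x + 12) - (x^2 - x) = x^4 - 2*x^3 - 8*x^2 + 9*x + 12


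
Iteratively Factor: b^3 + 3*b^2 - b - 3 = (b + 3)*(b^2 - 1) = (b + 1)*(b + 3)*(b - 1)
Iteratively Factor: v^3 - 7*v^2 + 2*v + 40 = (v - 4)*(v^2 - 3*v - 10) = (v - 4)*(v + 2)*(v - 5)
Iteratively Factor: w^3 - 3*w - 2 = (w + 1)*(w^2 - w - 2) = (w - 2)*(w + 1)*(w + 1)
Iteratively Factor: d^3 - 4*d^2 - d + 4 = (d - 4)*(d^2 - 1) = (d - 4)*(d - 1)*(d + 1)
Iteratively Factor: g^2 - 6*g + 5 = (g - 1)*(g - 5)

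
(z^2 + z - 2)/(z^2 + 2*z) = (z - 1)/z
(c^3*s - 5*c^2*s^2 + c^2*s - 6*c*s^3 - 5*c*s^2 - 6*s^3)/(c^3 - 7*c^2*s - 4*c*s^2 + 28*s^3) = s*(c^3 - 5*c^2*s + c^2 - 6*c*s^2 - 5*c*s - 6*s^2)/(c^3 - 7*c^2*s - 4*c*s^2 + 28*s^3)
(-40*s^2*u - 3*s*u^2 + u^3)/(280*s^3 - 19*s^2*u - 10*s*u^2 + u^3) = -u/(7*s - u)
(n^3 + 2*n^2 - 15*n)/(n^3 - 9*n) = (n + 5)/(n + 3)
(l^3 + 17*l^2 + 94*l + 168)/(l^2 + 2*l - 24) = (l^2 + 11*l + 28)/(l - 4)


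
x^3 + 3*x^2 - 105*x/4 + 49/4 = (x - 7/2)*(x - 1/2)*(x + 7)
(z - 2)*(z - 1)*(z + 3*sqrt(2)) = z^3 - 3*z^2 + 3*sqrt(2)*z^2 - 9*sqrt(2)*z + 2*z + 6*sqrt(2)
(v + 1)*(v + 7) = v^2 + 8*v + 7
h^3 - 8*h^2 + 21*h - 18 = (h - 3)^2*(h - 2)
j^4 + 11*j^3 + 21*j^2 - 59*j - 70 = (j - 2)*(j + 1)*(j + 5)*(j + 7)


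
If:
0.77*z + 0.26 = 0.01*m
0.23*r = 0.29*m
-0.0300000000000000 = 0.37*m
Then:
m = -0.08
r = -0.10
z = -0.34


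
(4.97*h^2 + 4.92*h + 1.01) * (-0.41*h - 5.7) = -2.0377*h^3 - 30.3462*h^2 - 28.4581*h - 5.757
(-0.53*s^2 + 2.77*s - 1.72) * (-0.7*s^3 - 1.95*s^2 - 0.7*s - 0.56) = 0.371*s^5 - 0.9055*s^4 - 3.8265*s^3 + 1.7118*s^2 - 0.3472*s + 0.9632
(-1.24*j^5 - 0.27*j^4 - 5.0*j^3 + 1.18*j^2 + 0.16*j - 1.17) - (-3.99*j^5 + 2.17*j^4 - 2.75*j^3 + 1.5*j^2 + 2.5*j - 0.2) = 2.75*j^5 - 2.44*j^4 - 2.25*j^3 - 0.32*j^2 - 2.34*j - 0.97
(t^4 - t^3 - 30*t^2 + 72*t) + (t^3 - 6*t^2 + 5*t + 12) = t^4 - 36*t^2 + 77*t + 12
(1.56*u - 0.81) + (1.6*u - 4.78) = 3.16*u - 5.59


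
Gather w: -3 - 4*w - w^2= -w^2 - 4*w - 3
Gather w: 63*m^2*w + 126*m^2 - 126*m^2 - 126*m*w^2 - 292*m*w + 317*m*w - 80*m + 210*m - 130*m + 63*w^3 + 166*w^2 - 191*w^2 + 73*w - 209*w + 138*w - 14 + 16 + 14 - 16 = 63*w^3 + w^2*(-126*m - 25) + w*(63*m^2 + 25*m + 2)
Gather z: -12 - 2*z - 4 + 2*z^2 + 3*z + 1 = 2*z^2 + z - 15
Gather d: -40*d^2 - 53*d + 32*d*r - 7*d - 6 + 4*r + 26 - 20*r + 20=-40*d^2 + d*(32*r - 60) - 16*r + 40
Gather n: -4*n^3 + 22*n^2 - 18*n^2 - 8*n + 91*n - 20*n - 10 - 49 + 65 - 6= -4*n^3 + 4*n^2 + 63*n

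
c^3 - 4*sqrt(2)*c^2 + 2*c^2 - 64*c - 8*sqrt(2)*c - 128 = (c + 2)*(c - 8*sqrt(2))*(c + 4*sqrt(2))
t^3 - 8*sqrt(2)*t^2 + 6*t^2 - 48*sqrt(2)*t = t*(t + 6)*(t - 8*sqrt(2))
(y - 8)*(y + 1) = y^2 - 7*y - 8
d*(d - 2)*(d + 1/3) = d^3 - 5*d^2/3 - 2*d/3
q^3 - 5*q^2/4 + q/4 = q*(q - 1)*(q - 1/4)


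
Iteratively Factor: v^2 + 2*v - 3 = (v + 3)*(v - 1)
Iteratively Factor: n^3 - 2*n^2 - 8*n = (n + 2)*(n^2 - 4*n) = n*(n + 2)*(n - 4)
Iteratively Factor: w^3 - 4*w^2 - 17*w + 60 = (w - 3)*(w^2 - w - 20) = (w - 5)*(w - 3)*(w + 4)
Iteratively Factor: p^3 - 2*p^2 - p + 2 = (p - 2)*(p^2 - 1) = (p - 2)*(p - 1)*(p + 1)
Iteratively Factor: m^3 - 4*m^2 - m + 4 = (m + 1)*(m^2 - 5*m + 4) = (m - 1)*(m + 1)*(m - 4)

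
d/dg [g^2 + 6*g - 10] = 2*g + 6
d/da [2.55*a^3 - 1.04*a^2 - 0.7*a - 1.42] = 7.65*a^2 - 2.08*a - 0.7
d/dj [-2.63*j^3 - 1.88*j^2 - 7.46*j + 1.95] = -7.89*j^2 - 3.76*j - 7.46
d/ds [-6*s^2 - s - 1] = -12*s - 1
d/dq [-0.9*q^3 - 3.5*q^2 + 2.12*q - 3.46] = -2.7*q^2 - 7.0*q + 2.12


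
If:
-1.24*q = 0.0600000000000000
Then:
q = -0.05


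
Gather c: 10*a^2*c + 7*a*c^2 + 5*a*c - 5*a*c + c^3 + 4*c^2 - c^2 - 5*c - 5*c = c^3 + c^2*(7*a + 3) + c*(10*a^2 - 10)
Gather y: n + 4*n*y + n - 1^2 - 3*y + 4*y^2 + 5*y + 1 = 2*n + 4*y^2 + y*(4*n + 2)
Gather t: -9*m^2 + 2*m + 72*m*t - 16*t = -9*m^2 + 2*m + t*(72*m - 16)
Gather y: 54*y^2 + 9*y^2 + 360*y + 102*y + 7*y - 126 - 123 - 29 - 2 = 63*y^2 + 469*y - 280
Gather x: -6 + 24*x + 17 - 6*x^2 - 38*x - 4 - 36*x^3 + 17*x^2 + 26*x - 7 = -36*x^3 + 11*x^2 + 12*x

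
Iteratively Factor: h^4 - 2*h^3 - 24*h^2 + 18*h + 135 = (h + 3)*(h^3 - 5*h^2 - 9*h + 45) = (h - 3)*(h + 3)*(h^2 - 2*h - 15) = (h - 5)*(h - 3)*(h + 3)*(h + 3)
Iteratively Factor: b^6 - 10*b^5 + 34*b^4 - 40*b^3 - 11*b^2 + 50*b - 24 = (b - 4)*(b^5 - 6*b^4 + 10*b^3 - 11*b + 6) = (b - 4)*(b - 1)*(b^4 - 5*b^3 + 5*b^2 + 5*b - 6) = (b - 4)*(b - 1)*(b + 1)*(b^3 - 6*b^2 + 11*b - 6) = (b - 4)*(b - 1)^2*(b + 1)*(b^2 - 5*b + 6) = (b - 4)*(b - 3)*(b - 1)^2*(b + 1)*(b - 2)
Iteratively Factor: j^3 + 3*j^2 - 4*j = (j - 1)*(j^2 + 4*j) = (j - 1)*(j + 4)*(j)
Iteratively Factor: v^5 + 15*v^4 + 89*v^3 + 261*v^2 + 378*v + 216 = (v + 4)*(v^4 + 11*v^3 + 45*v^2 + 81*v + 54) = (v + 2)*(v + 4)*(v^3 + 9*v^2 + 27*v + 27) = (v + 2)*(v + 3)*(v + 4)*(v^2 + 6*v + 9) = (v + 2)*(v + 3)^2*(v + 4)*(v + 3)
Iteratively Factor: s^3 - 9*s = (s)*(s^2 - 9) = s*(s + 3)*(s - 3)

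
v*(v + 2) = v^2 + 2*v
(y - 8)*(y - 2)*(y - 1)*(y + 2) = y^4 - 9*y^3 + 4*y^2 + 36*y - 32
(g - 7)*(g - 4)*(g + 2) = g^3 - 9*g^2 + 6*g + 56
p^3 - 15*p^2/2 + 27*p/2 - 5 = (p - 5)*(p - 2)*(p - 1/2)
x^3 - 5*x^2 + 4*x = x*(x - 4)*(x - 1)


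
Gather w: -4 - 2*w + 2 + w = -w - 2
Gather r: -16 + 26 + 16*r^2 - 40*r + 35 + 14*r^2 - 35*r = 30*r^2 - 75*r + 45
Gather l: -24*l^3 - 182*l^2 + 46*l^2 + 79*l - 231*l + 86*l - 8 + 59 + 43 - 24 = -24*l^3 - 136*l^2 - 66*l + 70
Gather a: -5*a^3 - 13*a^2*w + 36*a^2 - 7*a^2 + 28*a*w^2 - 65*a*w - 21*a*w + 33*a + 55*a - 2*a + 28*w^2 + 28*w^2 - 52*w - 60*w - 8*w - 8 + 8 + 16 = -5*a^3 + a^2*(29 - 13*w) + a*(28*w^2 - 86*w + 86) + 56*w^2 - 120*w + 16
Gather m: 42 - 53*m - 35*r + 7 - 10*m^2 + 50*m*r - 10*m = -10*m^2 + m*(50*r - 63) - 35*r + 49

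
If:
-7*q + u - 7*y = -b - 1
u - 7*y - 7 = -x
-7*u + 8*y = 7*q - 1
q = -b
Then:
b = 41*y/63 - 8/63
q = 8/63 - 41*y/63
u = 113*y/63 + 1/63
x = 328*y/63 + 440/63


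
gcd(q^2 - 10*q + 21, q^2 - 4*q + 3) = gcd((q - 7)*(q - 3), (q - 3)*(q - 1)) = q - 3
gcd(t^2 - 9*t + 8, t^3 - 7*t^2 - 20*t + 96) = t - 8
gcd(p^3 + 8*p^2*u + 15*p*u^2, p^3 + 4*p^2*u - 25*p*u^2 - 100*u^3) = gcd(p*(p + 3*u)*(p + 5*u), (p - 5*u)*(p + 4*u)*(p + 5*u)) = p + 5*u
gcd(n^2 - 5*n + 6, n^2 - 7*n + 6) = 1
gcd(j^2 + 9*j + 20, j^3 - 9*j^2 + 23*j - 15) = 1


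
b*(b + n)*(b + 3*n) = b^3 + 4*b^2*n + 3*b*n^2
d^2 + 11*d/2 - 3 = (d - 1/2)*(d + 6)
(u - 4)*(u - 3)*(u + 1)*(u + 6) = u^4 - 31*u^2 + 42*u + 72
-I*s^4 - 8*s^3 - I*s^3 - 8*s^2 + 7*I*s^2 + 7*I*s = s*(s - 7*I)*(s - I)*(-I*s - I)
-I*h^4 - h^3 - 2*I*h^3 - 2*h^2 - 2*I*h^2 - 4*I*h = h*(h + 2)*(h - 2*I)*(-I*h + 1)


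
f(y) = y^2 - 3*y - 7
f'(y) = 2*y - 3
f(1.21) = -9.17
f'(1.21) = -0.58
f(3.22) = -6.29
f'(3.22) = 3.44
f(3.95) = -3.25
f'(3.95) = 4.90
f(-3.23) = 13.12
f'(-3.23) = -9.46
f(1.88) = -9.11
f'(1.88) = 0.76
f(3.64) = -4.67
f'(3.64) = 4.28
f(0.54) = -8.33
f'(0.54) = -1.92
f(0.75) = -8.69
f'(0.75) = -1.50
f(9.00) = 47.00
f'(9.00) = 15.00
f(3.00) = -7.00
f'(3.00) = 3.00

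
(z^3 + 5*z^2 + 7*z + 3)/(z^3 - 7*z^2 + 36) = (z^3 + 5*z^2 + 7*z + 3)/(z^3 - 7*z^2 + 36)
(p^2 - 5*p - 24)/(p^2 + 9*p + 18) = (p - 8)/(p + 6)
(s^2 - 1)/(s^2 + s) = (s - 1)/s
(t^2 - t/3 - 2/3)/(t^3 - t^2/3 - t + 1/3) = (3*t + 2)/(3*t^2 + 2*t - 1)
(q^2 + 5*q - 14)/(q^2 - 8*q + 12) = (q + 7)/(q - 6)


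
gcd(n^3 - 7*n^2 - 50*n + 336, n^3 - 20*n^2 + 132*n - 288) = n^2 - 14*n + 48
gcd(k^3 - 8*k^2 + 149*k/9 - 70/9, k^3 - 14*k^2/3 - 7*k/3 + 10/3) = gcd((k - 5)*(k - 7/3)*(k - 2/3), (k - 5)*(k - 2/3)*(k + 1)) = k^2 - 17*k/3 + 10/3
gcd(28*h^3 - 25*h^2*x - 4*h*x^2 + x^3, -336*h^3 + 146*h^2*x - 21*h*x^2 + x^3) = -7*h + x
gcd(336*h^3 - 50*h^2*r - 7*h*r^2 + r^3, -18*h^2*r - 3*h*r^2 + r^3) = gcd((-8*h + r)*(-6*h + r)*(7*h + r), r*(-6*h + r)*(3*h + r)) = -6*h + r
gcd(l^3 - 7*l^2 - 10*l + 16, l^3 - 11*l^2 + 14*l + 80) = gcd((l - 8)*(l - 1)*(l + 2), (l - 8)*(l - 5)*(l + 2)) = l^2 - 6*l - 16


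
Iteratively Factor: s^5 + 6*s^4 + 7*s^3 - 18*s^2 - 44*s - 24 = (s + 2)*(s^4 + 4*s^3 - s^2 - 16*s - 12) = (s - 2)*(s + 2)*(s^3 + 6*s^2 + 11*s + 6) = (s - 2)*(s + 1)*(s + 2)*(s^2 + 5*s + 6) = (s - 2)*(s + 1)*(s + 2)*(s + 3)*(s + 2)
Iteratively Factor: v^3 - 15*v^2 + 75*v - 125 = (v - 5)*(v^2 - 10*v + 25) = (v - 5)^2*(v - 5)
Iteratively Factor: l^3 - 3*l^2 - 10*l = (l + 2)*(l^2 - 5*l) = (l - 5)*(l + 2)*(l)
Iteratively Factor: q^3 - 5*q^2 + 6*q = (q)*(q^2 - 5*q + 6) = q*(q - 3)*(q - 2)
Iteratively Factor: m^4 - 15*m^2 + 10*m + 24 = (m - 2)*(m^3 + 2*m^2 - 11*m - 12) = (m - 2)*(m + 4)*(m^2 - 2*m - 3) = (m - 3)*(m - 2)*(m + 4)*(m + 1)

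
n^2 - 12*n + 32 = (n - 8)*(n - 4)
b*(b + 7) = b^2 + 7*b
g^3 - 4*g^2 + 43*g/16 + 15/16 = (g - 3)*(g - 5/4)*(g + 1/4)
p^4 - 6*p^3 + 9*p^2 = p^2*(p - 3)^2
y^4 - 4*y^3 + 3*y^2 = y^2*(y - 3)*(y - 1)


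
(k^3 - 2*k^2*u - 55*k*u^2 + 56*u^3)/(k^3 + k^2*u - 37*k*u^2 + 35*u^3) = (-k + 8*u)/(-k + 5*u)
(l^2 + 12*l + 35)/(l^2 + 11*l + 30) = (l + 7)/(l + 6)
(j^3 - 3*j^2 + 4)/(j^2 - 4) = (j^2 - j - 2)/(j + 2)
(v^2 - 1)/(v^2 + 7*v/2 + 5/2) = 2*(v - 1)/(2*v + 5)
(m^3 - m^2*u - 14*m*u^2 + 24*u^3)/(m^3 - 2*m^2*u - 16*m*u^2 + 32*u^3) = (-m + 3*u)/(-m + 4*u)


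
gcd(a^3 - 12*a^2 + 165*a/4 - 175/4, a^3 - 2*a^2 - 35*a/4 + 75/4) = a^2 - 5*a + 25/4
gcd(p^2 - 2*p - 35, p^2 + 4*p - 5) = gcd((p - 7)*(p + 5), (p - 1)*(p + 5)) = p + 5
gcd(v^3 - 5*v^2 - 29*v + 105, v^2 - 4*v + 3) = v - 3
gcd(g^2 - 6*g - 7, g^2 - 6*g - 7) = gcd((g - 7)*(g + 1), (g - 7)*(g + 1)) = g^2 - 6*g - 7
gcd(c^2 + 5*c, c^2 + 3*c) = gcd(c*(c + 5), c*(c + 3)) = c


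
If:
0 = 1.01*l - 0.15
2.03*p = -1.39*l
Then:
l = 0.15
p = -0.10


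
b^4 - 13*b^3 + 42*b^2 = b^2*(b - 7)*(b - 6)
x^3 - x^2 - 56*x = x*(x - 8)*(x + 7)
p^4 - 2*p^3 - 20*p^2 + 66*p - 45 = (p - 3)^2*(p - 1)*(p + 5)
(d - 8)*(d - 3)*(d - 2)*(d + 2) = d^4 - 11*d^3 + 20*d^2 + 44*d - 96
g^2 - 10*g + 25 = (g - 5)^2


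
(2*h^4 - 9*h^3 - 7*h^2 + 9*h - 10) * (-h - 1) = -2*h^5 + 7*h^4 + 16*h^3 - 2*h^2 + h + 10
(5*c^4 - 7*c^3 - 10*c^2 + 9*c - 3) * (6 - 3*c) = -15*c^5 + 51*c^4 - 12*c^3 - 87*c^2 + 63*c - 18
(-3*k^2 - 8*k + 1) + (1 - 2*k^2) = -5*k^2 - 8*k + 2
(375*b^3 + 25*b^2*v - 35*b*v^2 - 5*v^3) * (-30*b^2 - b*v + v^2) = -11250*b^5 - 1125*b^4*v + 1400*b^3*v^2 + 210*b^2*v^3 - 30*b*v^4 - 5*v^5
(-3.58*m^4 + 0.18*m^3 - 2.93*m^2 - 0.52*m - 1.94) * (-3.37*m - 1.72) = 12.0646*m^5 + 5.551*m^4 + 9.5645*m^3 + 6.792*m^2 + 7.4322*m + 3.3368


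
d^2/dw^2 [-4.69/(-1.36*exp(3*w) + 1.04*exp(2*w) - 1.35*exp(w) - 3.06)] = ((-57.4056*exp(2*w) + 19.5104*exp(w) - 6.3315)*(1.36*exp(3*w) - 1.04*exp(2*w) + 1.35*exp(w) + 3.06) + 4.69*(4.08*exp(2*w) - 2.08*exp(w) + 1.35)*(8.16*exp(2*w) - 4.16*exp(w) + 2.7)*exp(w))*exp(w)/(1.36*exp(3*w) - 1.04*exp(2*w) + 1.35*exp(w) + 3.06)^3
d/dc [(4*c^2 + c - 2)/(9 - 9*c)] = (-4*c^2 + 8*c - 1)/(9*(c^2 - 2*c + 1))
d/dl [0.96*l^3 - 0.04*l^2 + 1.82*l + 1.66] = 2.88*l^2 - 0.08*l + 1.82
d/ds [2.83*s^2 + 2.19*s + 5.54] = 5.66*s + 2.19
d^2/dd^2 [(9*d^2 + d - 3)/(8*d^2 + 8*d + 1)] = 2*(-512*d^3 - 792*d^2 - 600*d - 167)/(512*d^6 + 1536*d^5 + 1728*d^4 + 896*d^3 + 216*d^2 + 24*d + 1)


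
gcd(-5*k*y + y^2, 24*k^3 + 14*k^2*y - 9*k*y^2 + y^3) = 1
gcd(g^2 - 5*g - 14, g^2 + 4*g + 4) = g + 2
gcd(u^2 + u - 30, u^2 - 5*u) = u - 5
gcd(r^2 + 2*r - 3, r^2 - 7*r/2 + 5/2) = r - 1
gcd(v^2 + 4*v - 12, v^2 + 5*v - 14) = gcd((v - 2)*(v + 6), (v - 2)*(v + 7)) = v - 2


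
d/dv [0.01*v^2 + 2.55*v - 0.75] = 0.02*v + 2.55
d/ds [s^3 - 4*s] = 3*s^2 - 4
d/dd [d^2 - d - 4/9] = 2*d - 1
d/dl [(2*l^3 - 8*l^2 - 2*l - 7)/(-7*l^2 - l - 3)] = (-14*l^4 - 4*l^3 - 24*l^2 - 50*l - 1)/(49*l^4 + 14*l^3 + 43*l^2 + 6*l + 9)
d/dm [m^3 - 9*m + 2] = 3*m^2 - 9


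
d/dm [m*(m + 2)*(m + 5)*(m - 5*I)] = 4*m^3 + m^2*(21 - 15*I) + m*(20 - 70*I) - 50*I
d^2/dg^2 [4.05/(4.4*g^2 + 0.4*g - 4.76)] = (-156.816*g^2 - 14.256*g + 4.05*(8.8*g + 0.4)*(17.6*g + 0.8) + 169.6464)/(4.4*g^2 + 0.4*g - 4.76)^3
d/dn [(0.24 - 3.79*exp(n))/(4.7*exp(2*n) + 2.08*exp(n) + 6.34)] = (17.813*exp(2*n) - 2.256*exp(n) - 24.5278)*exp(n)/(22.09*exp(4*n) + 19.552*exp(3*n) + 63.9224*exp(2*n) + 26.3744*exp(n) + 40.1956)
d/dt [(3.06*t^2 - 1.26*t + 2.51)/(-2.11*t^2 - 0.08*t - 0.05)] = (-2.9034*t^2 + 10.2862*t + 0.2638)/(4.4521*t^4 + 0.3376*t^3 + 0.2174*t^2 + 0.008*t + 0.0025)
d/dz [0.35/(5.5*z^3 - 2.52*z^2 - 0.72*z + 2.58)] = (-5.775*z^2 + 1.764*z + 0.252)/(5.5*z^3 - 2.52*z^2 - 0.72*z + 2.58)^2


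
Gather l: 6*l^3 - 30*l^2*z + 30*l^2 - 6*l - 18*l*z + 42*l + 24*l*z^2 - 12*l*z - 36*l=6*l^3 + l^2*(30 - 30*z) + l*(24*z^2 - 30*z)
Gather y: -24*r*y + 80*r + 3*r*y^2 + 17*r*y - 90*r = 3*r*y^2 - 7*r*y - 10*r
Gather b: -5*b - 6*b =-11*b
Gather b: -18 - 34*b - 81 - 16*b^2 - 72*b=-16*b^2 - 106*b - 99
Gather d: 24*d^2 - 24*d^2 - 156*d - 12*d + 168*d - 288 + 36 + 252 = 0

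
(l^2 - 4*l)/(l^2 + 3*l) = (l - 4)/(l + 3)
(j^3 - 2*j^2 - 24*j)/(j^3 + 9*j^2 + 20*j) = (j - 6)/(j + 5)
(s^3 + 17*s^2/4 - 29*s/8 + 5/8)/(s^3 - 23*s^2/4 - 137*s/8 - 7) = (-8*s^3 - 34*s^2 + 29*s - 5)/(-8*s^3 + 46*s^2 + 137*s + 56)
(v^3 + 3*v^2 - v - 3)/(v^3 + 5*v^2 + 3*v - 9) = (v + 1)/(v + 3)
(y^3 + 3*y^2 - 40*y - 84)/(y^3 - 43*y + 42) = (y + 2)/(y - 1)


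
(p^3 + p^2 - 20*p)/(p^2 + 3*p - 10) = p*(p - 4)/(p - 2)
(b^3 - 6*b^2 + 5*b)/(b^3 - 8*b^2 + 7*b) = (b - 5)/(b - 7)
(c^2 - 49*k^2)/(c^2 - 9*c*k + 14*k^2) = (c + 7*k)/(c - 2*k)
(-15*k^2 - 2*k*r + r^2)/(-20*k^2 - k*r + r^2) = (3*k + r)/(4*k + r)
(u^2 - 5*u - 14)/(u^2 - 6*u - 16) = (u - 7)/(u - 8)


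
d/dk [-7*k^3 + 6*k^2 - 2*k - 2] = -21*k^2 + 12*k - 2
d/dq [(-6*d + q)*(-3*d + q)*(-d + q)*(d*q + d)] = d*(-18*d^3 + 54*d^2*q + 27*d^2 - 30*d*q^2 - 20*d*q + 4*q^3 + 3*q^2)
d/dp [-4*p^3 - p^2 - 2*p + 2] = -12*p^2 - 2*p - 2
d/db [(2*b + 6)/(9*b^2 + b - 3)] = 2*(9*b^2 + b - (b + 3)*(18*b + 1) - 3)/(9*b^2 + b - 3)^2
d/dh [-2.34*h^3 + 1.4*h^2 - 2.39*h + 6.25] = -7.02*h^2 + 2.8*h - 2.39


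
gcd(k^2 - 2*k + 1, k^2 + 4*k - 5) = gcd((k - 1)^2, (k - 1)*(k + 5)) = k - 1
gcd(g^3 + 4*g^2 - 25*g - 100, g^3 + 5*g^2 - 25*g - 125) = g^2 - 25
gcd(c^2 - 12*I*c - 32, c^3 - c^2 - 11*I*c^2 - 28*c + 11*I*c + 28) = c - 4*I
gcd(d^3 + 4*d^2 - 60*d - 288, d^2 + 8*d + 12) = d + 6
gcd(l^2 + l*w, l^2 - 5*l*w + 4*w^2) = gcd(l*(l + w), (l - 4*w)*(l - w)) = 1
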